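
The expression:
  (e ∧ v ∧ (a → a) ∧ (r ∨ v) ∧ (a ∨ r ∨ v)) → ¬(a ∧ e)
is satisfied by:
  {v: False, a: False, e: False}
  {e: True, v: False, a: False}
  {a: True, v: False, e: False}
  {e: True, a: True, v: False}
  {v: True, e: False, a: False}
  {e: True, v: True, a: False}
  {a: True, v: True, e: False}


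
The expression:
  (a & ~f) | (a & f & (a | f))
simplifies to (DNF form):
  a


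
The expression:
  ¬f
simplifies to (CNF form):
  ¬f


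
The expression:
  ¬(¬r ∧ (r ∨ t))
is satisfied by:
  {r: True, t: False}
  {t: False, r: False}
  {t: True, r: True}


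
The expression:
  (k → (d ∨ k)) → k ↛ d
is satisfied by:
  {k: True, d: False}


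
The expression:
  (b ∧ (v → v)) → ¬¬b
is always true.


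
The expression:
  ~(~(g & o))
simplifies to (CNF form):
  g & o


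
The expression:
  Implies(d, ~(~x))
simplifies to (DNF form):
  x | ~d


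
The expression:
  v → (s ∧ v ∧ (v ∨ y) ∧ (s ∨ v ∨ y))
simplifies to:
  s ∨ ¬v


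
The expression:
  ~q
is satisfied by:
  {q: False}


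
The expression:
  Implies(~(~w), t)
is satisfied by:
  {t: True, w: False}
  {w: False, t: False}
  {w: True, t: True}


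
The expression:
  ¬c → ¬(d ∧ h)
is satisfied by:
  {c: True, h: False, d: False}
  {h: False, d: False, c: False}
  {d: True, c: True, h: False}
  {d: True, h: False, c: False}
  {c: True, h: True, d: False}
  {h: True, c: False, d: False}
  {d: True, h: True, c: True}


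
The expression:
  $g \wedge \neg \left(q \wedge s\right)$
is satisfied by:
  {g: True, s: False, q: False}
  {g: True, q: True, s: False}
  {g: True, s: True, q: False}


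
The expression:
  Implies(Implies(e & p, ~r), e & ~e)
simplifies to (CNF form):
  e & p & r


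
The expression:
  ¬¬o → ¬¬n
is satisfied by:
  {n: True, o: False}
  {o: False, n: False}
  {o: True, n: True}


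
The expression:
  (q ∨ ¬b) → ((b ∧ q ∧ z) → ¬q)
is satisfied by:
  {q: False, z: False, b: False}
  {b: True, q: False, z: False}
  {z: True, q: False, b: False}
  {b: True, z: True, q: False}
  {q: True, b: False, z: False}
  {b: True, q: True, z: False}
  {z: True, q: True, b: False}


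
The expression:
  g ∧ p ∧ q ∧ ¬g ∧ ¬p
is never true.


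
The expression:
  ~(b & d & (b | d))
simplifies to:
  ~b | ~d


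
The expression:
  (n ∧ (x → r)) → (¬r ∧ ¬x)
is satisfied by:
  {n: False, r: False}
  {r: True, n: False}
  {n: True, r: False}


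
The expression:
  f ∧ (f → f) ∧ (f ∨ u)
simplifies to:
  f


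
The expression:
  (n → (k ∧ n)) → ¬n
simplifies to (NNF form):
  ¬k ∨ ¬n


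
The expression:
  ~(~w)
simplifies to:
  w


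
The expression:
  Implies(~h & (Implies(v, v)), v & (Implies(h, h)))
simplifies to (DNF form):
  h | v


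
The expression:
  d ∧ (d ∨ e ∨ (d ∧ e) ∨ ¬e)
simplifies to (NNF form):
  d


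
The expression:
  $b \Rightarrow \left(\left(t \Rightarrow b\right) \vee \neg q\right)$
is always true.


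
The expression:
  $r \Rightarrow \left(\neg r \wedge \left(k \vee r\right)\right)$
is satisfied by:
  {r: False}


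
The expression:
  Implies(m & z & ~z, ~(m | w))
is always true.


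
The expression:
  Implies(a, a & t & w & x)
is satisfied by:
  {x: True, w: True, t: True, a: False}
  {x: True, w: True, t: False, a: False}
  {x: True, t: True, w: False, a: False}
  {x: True, t: False, w: False, a: False}
  {w: True, t: True, x: False, a: False}
  {w: True, x: False, t: False, a: False}
  {w: False, t: True, x: False, a: False}
  {w: False, x: False, t: False, a: False}
  {x: True, a: True, w: True, t: True}


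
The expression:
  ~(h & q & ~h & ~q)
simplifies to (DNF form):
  True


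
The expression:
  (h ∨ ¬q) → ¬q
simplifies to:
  ¬h ∨ ¬q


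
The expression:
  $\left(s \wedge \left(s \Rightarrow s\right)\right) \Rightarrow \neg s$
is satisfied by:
  {s: False}


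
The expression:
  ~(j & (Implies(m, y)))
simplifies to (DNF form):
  ~j | (m & ~y)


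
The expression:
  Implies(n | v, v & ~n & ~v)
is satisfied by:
  {n: False, v: False}


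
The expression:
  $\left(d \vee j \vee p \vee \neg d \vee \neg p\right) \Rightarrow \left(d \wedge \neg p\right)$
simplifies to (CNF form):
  $d \wedge \neg p$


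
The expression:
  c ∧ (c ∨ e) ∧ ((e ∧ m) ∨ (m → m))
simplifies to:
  c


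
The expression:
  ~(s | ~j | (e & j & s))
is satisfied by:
  {j: True, s: False}


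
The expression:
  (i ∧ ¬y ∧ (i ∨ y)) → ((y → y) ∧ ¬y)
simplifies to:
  True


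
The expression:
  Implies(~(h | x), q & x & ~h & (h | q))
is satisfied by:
  {x: True, h: True}
  {x: True, h: False}
  {h: True, x: False}


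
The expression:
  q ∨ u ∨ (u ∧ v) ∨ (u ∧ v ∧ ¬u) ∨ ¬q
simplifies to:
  True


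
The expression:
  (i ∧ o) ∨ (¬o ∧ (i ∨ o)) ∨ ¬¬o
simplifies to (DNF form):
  i ∨ o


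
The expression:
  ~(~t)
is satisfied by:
  {t: True}


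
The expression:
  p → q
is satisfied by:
  {q: True, p: False}
  {p: False, q: False}
  {p: True, q: True}


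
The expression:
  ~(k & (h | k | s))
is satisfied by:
  {k: False}


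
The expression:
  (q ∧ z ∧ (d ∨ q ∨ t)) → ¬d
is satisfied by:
  {q: False, z: False, d: False}
  {d: True, q: False, z: False}
  {z: True, q: False, d: False}
  {d: True, z: True, q: False}
  {q: True, d: False, z: False}
  {d: True, q: True, z: False}
  {z: True, q: True, d: False}


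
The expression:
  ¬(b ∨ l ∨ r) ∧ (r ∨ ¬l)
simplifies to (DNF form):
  ¬b ∧ ¬l ∧ ¬r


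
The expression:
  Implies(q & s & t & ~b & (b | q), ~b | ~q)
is always true.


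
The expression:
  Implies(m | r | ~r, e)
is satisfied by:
  {e: True}


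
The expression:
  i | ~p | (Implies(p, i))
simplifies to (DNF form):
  i | ~p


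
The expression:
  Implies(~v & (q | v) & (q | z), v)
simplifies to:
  v | ~q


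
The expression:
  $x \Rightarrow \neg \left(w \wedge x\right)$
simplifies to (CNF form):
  $\neg w \vee \neg x$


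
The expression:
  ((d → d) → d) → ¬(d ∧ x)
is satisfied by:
  {d: False, x: False}
  {x: True, d: False}
  {d: True, x: False}


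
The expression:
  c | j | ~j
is always true.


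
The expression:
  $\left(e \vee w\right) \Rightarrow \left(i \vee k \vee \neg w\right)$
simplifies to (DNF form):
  $i \vee k \vee \neg w$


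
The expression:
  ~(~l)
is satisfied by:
  {l: True}


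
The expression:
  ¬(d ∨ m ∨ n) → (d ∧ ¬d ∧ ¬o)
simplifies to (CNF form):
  d ∨ m ∨ n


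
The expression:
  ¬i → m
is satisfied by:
  {i: True, m: True}
  {i: True, m: False}
  {m: True, i: False}


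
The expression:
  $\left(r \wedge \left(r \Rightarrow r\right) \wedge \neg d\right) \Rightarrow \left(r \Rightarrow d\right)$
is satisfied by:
  {d: True, r: False}
  {r: False, d: False}
  {r: True, d: True}


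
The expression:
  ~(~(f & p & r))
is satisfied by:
  {r: True, p: True, f: True}


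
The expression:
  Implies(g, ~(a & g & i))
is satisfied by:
  {g: False, a: False, i: False}
  {i: True, g: False, a: False}
  {a: True, g: False, i: False}
  {i: True, a: True, g: False}
  {g: True, i: False, a: False}
  {i: True, g: True, a: False}
  {a: True, g: True, i: False}


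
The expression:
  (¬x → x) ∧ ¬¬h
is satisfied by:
  {h: True, x: True}


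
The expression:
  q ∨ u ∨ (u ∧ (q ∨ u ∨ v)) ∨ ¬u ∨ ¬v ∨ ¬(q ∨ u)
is always true.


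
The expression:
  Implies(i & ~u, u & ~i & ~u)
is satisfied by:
  {u: True, i: False}
  {i: False, u: False}
  {i: True, u: True}


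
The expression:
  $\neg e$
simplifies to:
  $\neg e$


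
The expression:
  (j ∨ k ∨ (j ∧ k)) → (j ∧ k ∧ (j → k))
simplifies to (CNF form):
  (j ∨ ¬j) ∧ (j ∨ ¬k) ∧ (k ∨ ¬j) ∧ (k ∨ ¬k)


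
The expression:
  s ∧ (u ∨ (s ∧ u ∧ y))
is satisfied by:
  {u: True, s: True}


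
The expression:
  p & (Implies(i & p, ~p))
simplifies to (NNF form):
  p & ~i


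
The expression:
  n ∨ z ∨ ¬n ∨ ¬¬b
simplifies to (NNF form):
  True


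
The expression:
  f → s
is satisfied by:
  {s: True, f: False}
  {f: False, s: False}
  {f: True, s: True}


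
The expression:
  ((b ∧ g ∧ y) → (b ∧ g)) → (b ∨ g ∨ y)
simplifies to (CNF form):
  b ∨ g ∨ y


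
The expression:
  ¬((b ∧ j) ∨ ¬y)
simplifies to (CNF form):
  y ∧ (¬b ∨ ¬j)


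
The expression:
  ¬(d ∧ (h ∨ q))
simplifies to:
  (¬h ∧ ¬q) ∨ ¬d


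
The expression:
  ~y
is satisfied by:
  {y: False}


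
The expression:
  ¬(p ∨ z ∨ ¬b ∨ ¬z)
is never true.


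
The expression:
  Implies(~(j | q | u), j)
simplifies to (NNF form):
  j | q | u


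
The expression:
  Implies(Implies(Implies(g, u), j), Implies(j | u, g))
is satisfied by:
  {g: True, j: False}
  {j: False, g: False}
  {j: True, g: True}


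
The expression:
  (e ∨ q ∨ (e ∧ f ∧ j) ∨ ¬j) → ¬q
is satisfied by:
  {q: False}


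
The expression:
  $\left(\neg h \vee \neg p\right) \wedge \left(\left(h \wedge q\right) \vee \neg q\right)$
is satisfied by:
  {p: False, q: False, h: False}
  {h: True, p: False, q: False}
  {h: True, q: True, p: False}
  {p: True, h: False, q: False}


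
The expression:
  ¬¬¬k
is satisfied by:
  {k: False}


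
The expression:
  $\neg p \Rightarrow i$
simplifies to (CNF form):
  $i \vee p$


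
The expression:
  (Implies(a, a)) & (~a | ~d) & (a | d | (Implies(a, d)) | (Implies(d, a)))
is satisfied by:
  {d: False, a: False}
  {a: True, d: False}
  {d: True, a: False}


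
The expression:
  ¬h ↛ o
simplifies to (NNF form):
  ¬h ∧ ¬o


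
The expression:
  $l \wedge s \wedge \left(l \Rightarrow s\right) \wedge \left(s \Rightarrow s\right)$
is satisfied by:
  {s: True, l: True}


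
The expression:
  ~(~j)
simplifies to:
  j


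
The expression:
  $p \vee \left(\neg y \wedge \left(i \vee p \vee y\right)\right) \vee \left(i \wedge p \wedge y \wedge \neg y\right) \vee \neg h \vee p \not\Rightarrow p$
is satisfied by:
  {i: True, p: True, y: False, h: False}
  {p: True, y: False, h: False, i: False}
  {i: True, p: True, y: True, h: False}
  {p: True, y: True, h: False, i: False}
  {i: True, y: False, h: False, p: False}
  {i: False, y: False, h: False, p: False}
  {i: True, y: True, h: False, p: False}
  {y: True, i: False, h: False, p: False}
  {i: True, h: True, p: True, y: False}
  {h: True, p: True, i: False, y: False}
  {i: True, h: True, p: True, y: True}
  {h: True, p: True, y: True, i: False}
  {h: True, i: True, p: False, y: False}


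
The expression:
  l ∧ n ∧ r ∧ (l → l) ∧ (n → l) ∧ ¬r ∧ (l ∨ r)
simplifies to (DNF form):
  False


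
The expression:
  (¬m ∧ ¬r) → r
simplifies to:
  m ∨ r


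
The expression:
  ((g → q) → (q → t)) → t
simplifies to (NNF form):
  q ∨ t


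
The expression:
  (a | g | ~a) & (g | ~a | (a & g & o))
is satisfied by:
  {g: True, a: False}
  {a: False, g: False}
  {a: True, g: True}


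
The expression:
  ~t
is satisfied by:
  {t: False}


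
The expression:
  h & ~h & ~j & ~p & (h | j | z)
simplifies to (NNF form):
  False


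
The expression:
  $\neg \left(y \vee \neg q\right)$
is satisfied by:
  {q: True, y: False}


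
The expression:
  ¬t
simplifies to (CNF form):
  ¬t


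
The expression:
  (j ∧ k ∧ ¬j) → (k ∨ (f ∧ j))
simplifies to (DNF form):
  True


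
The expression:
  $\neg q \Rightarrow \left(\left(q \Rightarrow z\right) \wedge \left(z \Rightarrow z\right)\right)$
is always true.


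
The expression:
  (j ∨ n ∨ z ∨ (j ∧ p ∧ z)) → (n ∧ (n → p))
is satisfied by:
  {n: True, p: True, z: False, j: False}
  {j: True, n: True, p: True, z: False}
  {n: True, z: True, p: True, j: False}
  {j: True, n: True, z: True, p: True}
  {p: True, j: False, z: False, n: False}
  {j: False, p: False, z: False, n: False}


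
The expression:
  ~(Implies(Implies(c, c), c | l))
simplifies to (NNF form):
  ~c & ~l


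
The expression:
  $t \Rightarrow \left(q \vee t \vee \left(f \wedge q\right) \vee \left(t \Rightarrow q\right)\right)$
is always true.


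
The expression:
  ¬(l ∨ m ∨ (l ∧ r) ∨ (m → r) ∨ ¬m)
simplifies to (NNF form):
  False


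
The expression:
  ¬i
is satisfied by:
  {i: False}


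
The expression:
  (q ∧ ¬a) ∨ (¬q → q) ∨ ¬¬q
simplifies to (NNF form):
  q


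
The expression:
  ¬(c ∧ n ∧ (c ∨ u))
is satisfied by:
  {c: False, n: False}
  {n: True, c: False}
  {c: True, n: False}


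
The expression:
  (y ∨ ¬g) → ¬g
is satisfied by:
  {g: False, y: False}
  {y: True, g: False}
  {g: True, y: False}


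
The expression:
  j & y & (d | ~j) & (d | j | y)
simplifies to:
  d & j & y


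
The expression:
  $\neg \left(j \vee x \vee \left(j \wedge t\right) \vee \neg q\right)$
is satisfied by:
  {q: True, x: False, j: False}


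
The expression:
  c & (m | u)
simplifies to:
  c & (m | u)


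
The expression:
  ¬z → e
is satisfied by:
  {z: True, e: True}
  {z: True, e: False}
  {e: True, z: False}


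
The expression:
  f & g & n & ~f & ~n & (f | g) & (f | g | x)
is never true.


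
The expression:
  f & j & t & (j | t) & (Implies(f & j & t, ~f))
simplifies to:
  False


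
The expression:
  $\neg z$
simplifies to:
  $\neg z$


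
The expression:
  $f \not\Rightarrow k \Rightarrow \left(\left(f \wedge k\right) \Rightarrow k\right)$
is always true.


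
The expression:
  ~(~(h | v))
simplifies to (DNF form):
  h | v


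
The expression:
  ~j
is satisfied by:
  {j: False}


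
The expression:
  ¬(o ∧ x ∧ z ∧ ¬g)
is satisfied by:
  {g: True, o: False, z: False, x: False}
  {x: False, o: False, g: False, z: False}
  {x: True, g: True, o: False, z: False}
  {x: True, o: False, g: False, z: False}
  {z: True, g: True, x: False, o: False}
  {z: True, x: False, o: False, g: False}
  {z: True, x: True, g: True, o: False}
  {z: True, x: True, o: False, g: False}
  {g: True, o: True, z: False, x: False}
  {o: True, z: False, g: False, x: False}
  {x: True, o: True, g: True, z: False}
  {x: True, o: True, z: False, g: False}
  {g: True, o: True, z: True, x: False}
  {o: True, z: True, x: False, g: False}
  {x: True, o: True, z: True, g: True}


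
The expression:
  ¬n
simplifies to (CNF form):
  ¬n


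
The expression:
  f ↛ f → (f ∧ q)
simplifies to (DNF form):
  True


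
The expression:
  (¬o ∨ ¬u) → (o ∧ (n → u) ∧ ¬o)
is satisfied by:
  {u: True, o: True}


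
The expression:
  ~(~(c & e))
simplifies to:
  c & e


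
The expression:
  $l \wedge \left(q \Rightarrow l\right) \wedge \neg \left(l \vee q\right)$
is never true.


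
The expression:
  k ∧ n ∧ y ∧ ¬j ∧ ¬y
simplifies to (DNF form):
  False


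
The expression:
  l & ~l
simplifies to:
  False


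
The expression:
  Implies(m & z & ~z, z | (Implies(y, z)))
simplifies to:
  True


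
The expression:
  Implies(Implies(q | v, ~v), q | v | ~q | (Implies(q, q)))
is always true.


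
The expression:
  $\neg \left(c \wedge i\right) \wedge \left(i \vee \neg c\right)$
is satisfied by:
  {c: False}


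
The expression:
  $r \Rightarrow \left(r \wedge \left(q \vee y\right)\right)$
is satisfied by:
  {y: True, q: True, r: False}
  {y: True, q: False, r: False}
  {q: True, y: False, r: False}
  {y: False, q: False, r: False}
  {r: True, y: True, q: True}
  {r: True, y: True, q: False}
  {r: True, q: True, y: False}


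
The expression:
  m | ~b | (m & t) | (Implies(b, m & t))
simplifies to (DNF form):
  m | ~b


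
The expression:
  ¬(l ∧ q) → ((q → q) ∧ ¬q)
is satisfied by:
  {l: True, q: False}
  {q: False, l: False}
  {q: True, l: True}


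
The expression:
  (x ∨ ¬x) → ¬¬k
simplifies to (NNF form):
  k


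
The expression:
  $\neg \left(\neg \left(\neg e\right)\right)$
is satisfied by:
  {e: False}


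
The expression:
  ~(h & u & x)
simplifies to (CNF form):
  ~h | ~u | ~x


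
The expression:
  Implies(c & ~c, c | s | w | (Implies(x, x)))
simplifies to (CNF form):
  True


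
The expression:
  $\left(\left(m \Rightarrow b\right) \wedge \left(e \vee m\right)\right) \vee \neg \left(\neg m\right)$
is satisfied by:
  {m: True, e: True}
  {m: True, e: False}
  {e: True, m: False}


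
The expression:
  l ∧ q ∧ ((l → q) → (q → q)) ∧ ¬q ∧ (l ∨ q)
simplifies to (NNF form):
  False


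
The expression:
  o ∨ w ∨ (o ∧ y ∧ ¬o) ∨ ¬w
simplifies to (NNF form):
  True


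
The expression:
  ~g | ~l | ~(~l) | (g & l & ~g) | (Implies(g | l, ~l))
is always true.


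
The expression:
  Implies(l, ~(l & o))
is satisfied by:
  {l: False, o: False}
  {o: True, l: False}
  {l: True, o: False}


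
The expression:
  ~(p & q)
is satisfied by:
  {p: False, q: False}
  {q: True, p: False}
  {p: True, q: False}


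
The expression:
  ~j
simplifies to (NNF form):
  ~j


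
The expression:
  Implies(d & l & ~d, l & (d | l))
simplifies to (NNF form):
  True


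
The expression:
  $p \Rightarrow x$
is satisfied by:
  {x: True, p: False}
  {p: False, x: False}
  {p: True, x: True}


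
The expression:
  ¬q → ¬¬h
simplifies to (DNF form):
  h ∨ q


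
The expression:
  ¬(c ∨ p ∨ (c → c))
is never true.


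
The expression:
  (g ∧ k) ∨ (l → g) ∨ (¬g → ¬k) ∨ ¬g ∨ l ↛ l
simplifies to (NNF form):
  True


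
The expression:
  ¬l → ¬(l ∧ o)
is always true.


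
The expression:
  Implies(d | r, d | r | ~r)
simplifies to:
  True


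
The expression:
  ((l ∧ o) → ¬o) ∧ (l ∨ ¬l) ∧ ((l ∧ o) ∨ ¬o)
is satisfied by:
  {o: False}


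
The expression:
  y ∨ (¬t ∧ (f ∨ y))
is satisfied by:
  {y: True, f: True, t: False}
  {y: True, f: False, t: False}
  {y: True, t: True, f: True}
  {y: True, t: True, f: False}
  {f: True, t: False, y: False}


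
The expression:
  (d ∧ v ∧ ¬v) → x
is always true.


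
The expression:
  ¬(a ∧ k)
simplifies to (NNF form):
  ¬a ∨ ¬k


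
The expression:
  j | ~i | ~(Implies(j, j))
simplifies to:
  j | ~i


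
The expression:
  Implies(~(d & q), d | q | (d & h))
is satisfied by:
  {d: True, q: True}
  {d: True, q: False}
  {q: True, d: False}


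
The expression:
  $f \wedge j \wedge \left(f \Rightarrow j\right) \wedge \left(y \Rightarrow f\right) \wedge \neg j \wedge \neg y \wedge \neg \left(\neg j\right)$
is never true.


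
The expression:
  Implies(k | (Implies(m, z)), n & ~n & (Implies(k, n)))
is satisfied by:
  {m: True, z: False, k: False}


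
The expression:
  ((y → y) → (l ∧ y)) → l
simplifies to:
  True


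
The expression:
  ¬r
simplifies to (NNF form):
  ¬r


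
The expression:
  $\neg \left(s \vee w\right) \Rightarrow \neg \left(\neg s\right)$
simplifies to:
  $s \vee w$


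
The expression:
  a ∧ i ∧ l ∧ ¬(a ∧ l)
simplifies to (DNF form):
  False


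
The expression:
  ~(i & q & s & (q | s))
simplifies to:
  ~i | ~q | ~s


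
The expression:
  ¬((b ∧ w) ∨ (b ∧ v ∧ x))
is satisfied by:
  {x: False, v: False, b: False, w: False}
  {v: True, w: False, x: False, b: False}
  {x: True, w: False, v: False, b: False}
  {v: True, x: True, w: False, b: False}
  {w: True, x: False, v: False, b: False}
  {w: True, v: True, x: False, b: False}
  {w: True, x: True, v: False, b: False}
  {w: True, v: True, x: True, b: False}
  {b: True, w: False, x: False, v: False}
  {b: True, v: True, w: False, x: False}
  {b: True, x: True, w: False, v: False}


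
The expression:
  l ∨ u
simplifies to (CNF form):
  l ∨ u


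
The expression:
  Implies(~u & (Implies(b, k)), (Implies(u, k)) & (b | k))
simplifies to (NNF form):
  b | k | u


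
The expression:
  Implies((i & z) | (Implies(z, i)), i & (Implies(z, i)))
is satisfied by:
  {i: True, z: True}
  {i: True, z: False}
  {z: True, i: False}


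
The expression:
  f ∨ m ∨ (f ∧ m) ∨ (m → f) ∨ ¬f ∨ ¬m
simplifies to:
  True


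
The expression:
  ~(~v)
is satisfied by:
  {v: True}


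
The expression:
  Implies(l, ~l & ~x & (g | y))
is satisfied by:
  {l: False}


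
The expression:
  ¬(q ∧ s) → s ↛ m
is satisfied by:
  {s: True, q: True, m: False}
  {s: True, m: False, q: False}
  {s: True, q: True, m: True}


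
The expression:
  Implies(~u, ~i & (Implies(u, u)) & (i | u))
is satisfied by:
  {u: True}


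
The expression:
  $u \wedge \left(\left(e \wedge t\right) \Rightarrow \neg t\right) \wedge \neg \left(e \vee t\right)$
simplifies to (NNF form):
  $u \wedge \neg e \wedge \neg t$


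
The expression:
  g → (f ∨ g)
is always true.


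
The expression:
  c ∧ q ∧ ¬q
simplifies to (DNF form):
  False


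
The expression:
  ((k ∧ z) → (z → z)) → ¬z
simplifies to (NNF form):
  ¬z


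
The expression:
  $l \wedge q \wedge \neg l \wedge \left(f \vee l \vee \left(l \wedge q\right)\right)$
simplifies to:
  $\text{False}$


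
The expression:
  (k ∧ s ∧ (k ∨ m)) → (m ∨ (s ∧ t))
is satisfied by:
  {t: True, m: True, s: False, k: False}
  {t: True, s: False, k: False, m: False}
  {m: True, s: False, k: False, t: False}
  {m: False, s: False, k: False, t: False}
  {t: True, k: True, m: True, s: False}
  {t: True, k: True, m: False, s: False}
  {k: True, m: True, t: False, s: False}
  {k: True, t: False, s: False, m: False}
  {m: True, t: True, s: True, k: False}
  {t: True, s: True, m: False, k: False}
  {m: True, s: True, t: False, k: False}
  {s: True, t: False, k: False, m: False}
  {t: True, k: True, s: True, m: True}
  {t: True, k: True, s: True, m: False}
  {k: True, s: True, m: True, t: False}


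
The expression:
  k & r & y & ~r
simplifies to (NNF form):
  False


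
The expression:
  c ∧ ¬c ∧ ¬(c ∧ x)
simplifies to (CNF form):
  False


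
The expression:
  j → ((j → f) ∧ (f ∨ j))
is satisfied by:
  {f: True, j: False}
  {j: False, f: False}
  {j: True, f: True}


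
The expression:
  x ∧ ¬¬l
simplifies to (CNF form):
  l ∧ x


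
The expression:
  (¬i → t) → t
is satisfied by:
  {t: True, i: False}
  {i: False, t: False}
  {i: True, t: True}


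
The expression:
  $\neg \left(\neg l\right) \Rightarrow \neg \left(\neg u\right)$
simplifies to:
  $u \vee \neg l$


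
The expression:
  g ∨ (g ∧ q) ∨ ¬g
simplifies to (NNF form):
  True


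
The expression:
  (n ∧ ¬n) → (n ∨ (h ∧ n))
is always true.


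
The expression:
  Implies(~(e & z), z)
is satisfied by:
  {z: True}


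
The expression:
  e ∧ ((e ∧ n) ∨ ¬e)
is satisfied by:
  {e: True, n: True}


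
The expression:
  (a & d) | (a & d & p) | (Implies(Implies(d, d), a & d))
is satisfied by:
  {a: True, d: True}


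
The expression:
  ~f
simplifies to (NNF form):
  ~f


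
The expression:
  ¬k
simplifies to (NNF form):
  ¬k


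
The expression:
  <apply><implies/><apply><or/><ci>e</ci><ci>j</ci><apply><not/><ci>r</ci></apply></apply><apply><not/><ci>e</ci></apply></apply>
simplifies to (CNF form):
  <apply><not/><ci>e</ci></apply>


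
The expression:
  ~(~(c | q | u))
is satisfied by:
  {q: True, c: True, u: True}
  {q: True, c: True, u: False}
  {q: True, u: True, c: False}
  {q: True, u: False, c: False}
  {c: True, u: True, q: False}
  {c: True, u: False, q: False}
  {u: True, c: False, q: False}


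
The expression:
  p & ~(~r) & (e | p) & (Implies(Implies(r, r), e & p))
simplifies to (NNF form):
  e & p & r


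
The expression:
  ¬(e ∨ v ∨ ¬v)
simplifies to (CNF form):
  False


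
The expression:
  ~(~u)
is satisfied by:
  {u: True}


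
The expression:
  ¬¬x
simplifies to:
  x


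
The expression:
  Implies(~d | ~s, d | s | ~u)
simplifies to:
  d | s | ~u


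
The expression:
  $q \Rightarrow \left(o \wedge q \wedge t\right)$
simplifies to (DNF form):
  $\left(o \wedge t\right) \vee \neg q$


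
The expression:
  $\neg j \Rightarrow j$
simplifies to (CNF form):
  $j$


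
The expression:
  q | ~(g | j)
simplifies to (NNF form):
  q | (~g & ~j)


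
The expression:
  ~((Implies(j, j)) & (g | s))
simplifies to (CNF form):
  ~g & ~s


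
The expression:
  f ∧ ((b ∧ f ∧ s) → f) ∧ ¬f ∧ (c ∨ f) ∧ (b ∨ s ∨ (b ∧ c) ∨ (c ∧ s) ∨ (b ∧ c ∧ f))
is never true.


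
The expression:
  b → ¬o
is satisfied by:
  {o: False, b: False}
  {b: True, o: False}
  {o: True, b: False}


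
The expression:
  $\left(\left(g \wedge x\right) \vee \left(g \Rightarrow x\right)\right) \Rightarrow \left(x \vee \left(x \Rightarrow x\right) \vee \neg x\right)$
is always true.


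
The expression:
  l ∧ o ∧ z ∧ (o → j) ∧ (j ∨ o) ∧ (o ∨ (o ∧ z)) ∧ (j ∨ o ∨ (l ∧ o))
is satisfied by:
  {z: True, j: True, o: True, l: True}


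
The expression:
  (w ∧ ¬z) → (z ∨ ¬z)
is always true.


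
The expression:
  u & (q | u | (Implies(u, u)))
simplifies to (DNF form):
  u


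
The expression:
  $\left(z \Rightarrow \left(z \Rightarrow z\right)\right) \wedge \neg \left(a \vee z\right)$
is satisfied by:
  {z: False, a: False}


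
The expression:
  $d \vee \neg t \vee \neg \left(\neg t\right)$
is always true.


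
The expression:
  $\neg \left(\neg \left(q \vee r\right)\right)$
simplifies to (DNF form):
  $q \vee r$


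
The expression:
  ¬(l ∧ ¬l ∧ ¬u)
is always true.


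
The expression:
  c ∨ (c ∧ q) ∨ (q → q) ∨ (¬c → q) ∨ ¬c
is always true.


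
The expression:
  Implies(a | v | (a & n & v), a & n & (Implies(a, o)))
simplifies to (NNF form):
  (a | ~v) & (n | ~a) & (o | ~a)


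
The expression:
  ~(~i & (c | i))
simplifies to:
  i | ~c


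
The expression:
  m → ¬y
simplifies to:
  ¬m ∨ ¬y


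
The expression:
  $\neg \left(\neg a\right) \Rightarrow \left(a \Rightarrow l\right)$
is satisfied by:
  {l: True, a: False}
  {a: False, l: False}
  {a: True, l: True}


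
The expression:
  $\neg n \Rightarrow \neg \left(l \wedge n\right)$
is always true.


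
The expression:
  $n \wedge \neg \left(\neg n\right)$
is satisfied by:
  {n: True}


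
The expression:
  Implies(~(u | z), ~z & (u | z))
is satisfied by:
  {z: True, u: True}
  {z: True, u: False}
  {u: True, z: False}


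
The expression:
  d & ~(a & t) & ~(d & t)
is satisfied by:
  {d: True, t: False}


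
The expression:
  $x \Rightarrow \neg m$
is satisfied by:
  {m: False, x: False}
  {x: True, m: False}
  {m: True, x: False}


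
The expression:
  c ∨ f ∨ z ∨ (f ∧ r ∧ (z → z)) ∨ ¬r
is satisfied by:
  {z: True, c: True, f: True, r: False}
  {z: True, c: True, f: False, r: False}
  {z: True, f: True, c: False, r: False}
  {z: True, f: False, c: False, r: False}
  {c: True, f: True, z: False, r: False}
  {c: True, f: False, z: False, r: False}
  {f: True, z: False, c: False, r: False}
  {f: False, z: False, c: False, r: False}
  {r: True, z: True, c: True, f: True}
  {r: True, z: True, c: True, f: False}
  {r: True, z: True, f: True, c: False}
  {r: True, z: True, f: False, c: False}
  {r: True, c: True, f: True, z: False}
  {r: True, c: True, f: False, z: False}
  {r: True, f: True, c: False, z: False}


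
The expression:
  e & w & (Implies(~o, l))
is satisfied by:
  {o: True, l: True, e: True, w: True}
  {o: True, e: True, w: True, l: False}
  {l: True, e: True, w: True, o: False}


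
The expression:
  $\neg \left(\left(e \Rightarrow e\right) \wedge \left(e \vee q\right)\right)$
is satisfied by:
  {q: False, e: False}


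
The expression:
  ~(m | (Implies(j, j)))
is never true.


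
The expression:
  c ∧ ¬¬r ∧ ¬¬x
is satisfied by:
  {r: True, c: True, x: True}


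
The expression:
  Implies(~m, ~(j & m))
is always true.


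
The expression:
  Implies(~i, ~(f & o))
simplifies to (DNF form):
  i | ~f | ~o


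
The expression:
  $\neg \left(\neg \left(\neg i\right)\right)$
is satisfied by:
  {i: False}


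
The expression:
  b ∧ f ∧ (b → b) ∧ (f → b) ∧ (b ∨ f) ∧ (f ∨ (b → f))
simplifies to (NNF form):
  b ∧ f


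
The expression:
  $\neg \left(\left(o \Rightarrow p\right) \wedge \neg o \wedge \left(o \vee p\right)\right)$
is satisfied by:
  {o: True, p: False}
  {p: False, o: False}
  {p: True, o: True}


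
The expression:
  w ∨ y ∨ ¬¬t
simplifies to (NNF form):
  t ∨ w ∨ y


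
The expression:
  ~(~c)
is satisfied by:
  {c: True}


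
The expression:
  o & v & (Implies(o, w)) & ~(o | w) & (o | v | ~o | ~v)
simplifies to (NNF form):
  False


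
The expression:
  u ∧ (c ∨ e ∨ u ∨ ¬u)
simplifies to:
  u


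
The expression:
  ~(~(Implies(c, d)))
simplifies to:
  d | ~c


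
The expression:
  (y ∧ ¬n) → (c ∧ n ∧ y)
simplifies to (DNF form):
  n ∨ ¬y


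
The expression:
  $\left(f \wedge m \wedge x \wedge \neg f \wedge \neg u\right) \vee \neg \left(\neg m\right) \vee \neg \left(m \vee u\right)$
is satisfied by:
  {m: True, u: False}
  {u: False, m: False}
  {u: True, m: True}


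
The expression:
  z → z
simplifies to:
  True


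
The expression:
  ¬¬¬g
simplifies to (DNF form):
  ¬g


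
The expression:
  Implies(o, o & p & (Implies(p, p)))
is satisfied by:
  {p: True, o: False}
  {o: False, p: False}
  {o: True, p: True}


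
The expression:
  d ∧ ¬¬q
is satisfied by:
  {d: True, q: True}


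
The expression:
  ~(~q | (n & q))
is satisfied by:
  {q: True, n: False}


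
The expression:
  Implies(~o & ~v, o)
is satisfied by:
  {o: True, v: True}
  {o: True, v: False}
  {v: True, o: False}


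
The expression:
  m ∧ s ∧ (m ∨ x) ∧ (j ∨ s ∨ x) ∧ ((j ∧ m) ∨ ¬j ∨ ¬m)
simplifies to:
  m ∧ s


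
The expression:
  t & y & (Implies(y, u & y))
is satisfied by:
  {t: True, u: True, y: True}


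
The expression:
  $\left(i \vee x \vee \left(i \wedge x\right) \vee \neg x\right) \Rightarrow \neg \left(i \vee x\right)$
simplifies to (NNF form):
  $\neg i \wedge \neg x$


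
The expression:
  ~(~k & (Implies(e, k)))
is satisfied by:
  {k: True, e: True}
  {k: True, e: False}
  {e: True, k: False}


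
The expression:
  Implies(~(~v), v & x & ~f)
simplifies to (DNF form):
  ~v | (x & ~f)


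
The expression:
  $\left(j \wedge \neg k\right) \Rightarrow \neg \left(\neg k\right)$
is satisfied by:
  {k: True, j: False}
  {j: False, k: False}
  {j: True, k: True}


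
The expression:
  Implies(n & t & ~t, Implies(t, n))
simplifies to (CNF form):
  True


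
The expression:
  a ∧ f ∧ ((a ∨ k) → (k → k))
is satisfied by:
  {a: True, f: True}


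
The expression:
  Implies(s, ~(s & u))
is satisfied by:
  {s: False, u: False}
  {u: True, s: False}
  {s: True, u: False}


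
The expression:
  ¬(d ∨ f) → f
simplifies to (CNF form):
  d ∨ f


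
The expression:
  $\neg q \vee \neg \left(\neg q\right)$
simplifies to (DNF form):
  $\text{True}$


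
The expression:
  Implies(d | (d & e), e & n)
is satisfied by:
  {e: True, n: True, d: False}
  {e: True, n: False, d: False}
  {n: True, e: False, d: False}
  {e: False, n: False, d: False}
  {d: True, e: True, n: True}


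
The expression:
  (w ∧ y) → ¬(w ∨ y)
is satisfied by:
  {w: False, y: False}
  {y: True, w: False}
  {w: True, y: False}


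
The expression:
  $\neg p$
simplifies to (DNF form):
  $\neg p$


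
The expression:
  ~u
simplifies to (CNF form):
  ~u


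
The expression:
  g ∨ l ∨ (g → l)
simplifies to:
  True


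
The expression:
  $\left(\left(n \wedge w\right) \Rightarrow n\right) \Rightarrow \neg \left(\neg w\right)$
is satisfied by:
  {w: True}


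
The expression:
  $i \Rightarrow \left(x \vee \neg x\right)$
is always true.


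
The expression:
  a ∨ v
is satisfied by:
  {a: True, v: True}
  {a: True, v: False}
  {v: True, a: False}


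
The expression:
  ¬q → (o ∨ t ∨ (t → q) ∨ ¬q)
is always true.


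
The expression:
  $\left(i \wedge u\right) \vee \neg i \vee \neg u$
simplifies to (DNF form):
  $\text{True}$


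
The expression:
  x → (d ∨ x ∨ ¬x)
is always true.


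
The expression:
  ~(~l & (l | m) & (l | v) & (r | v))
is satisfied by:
  {l: True, m: False, v: False}
  {m: False, v: False, l: False}
  {v: True, l: True, m: False}
  {v: True, m: False, l: False}
  {l: True, m: True, v: False}
  {m: True, l: False, v: False}
  {v: True, m: True, l: True}


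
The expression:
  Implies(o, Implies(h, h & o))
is always true.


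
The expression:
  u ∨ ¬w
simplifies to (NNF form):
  u ∨ ¬w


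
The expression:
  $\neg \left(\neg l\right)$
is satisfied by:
  {l: True}


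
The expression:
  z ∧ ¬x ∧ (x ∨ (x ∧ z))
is never true.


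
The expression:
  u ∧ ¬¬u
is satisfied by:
  {u: True}


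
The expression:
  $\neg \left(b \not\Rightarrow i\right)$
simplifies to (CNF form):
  $i \vee \neg b$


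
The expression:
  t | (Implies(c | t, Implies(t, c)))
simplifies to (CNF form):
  True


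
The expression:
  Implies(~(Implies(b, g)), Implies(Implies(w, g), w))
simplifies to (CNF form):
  g | w | ~b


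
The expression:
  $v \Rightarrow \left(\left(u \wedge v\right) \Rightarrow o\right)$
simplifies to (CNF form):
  $o \vee \neg u \vee \neg v$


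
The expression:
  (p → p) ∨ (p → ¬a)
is always true.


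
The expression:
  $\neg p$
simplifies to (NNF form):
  $\neg p$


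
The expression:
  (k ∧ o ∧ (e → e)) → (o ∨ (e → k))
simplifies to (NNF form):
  True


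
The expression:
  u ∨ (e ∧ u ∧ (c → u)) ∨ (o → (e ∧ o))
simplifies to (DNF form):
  e ∨ u ∨ ¬o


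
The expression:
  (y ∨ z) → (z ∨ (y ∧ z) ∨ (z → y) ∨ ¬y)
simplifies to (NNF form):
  True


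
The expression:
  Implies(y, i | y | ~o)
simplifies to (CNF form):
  True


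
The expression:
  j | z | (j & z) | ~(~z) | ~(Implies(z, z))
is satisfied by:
  {z: True, j: True}
  {z: True, j: False}
  {j: True, z: False}


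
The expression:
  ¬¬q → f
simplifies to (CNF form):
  f ∨ ¬q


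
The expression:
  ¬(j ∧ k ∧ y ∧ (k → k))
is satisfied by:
  {k: False, y: False, j: False}
  {j: True, k: False, y: False}
  {y: True, k: False, j: False}
  {j: True, y: True, k: False}
  {k: True, j: False, y: False}
  {j: True, k: True, y: False}
  {y: True, k: True, j: False}


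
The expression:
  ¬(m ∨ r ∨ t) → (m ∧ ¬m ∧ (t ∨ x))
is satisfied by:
  {r: True, t: True, m: True}
  {r: True, t: True, m: False}
  {r: True, m: True, t: False}
  {r: True, m: False, t: False}
  {t: True, m: True, r: False}
  {t: True, m: False, r: False}
  {m: True, t: False, r: False}


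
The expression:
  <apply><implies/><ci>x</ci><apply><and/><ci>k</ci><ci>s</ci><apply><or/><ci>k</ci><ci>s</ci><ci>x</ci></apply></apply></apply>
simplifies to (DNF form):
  <apply><or/><apply><not/><ci>x</ci></apply><apply><and/><ci>k</ci><ci>s</ci></apply></apply>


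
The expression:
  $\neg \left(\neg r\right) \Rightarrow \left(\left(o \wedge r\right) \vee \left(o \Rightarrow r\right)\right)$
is always true.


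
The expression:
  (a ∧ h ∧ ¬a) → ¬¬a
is always true.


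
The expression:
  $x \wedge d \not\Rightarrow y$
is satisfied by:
  {d: True, x: True, y: False}


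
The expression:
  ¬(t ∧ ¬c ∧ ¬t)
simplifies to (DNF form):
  True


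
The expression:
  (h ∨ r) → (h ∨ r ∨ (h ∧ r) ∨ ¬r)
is always true.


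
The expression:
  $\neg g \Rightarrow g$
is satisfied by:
  {g: True}


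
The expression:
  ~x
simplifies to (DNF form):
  ~x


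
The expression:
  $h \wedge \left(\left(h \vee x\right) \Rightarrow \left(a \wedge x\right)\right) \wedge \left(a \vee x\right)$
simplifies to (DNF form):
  $a \wedge h \wedge x$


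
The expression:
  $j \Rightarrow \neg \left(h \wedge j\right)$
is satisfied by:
  {h: False, j: False}
  {j: True, h: False}
  {h: True, j: False}


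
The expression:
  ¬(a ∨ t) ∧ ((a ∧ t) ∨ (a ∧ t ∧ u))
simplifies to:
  False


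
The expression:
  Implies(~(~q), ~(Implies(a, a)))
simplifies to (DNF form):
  ~q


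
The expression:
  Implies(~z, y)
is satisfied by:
  {y: True, z: True}
  {y: True, z: False}
  {z: True, y: False}


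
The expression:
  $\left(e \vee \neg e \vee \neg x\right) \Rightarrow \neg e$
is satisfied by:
  {e: False}


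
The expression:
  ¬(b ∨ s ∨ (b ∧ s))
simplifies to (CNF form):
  ¬b ∧ ¬s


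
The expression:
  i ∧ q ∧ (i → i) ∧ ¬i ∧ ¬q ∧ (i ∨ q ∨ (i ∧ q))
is never true.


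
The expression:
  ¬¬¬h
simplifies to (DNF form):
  ¬h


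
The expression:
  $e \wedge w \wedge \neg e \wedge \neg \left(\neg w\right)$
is never true.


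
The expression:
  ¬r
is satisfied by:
  {r: False}


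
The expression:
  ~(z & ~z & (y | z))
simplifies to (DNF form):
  True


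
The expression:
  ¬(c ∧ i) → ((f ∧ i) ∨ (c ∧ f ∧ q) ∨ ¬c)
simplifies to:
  i ∨ (f ∧ q) ∨ ¬c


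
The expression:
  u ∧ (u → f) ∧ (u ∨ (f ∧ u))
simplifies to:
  f ∧ u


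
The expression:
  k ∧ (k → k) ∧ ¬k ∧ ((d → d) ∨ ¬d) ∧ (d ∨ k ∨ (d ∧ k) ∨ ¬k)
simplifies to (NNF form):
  False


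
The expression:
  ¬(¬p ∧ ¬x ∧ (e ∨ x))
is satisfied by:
  {x: True, p: True, e: False}
  {x: True, e: False, p: False}
  {p: True, e: False, x: False}
  {p: False, e: False, x: False}
  {x: True, p: True, e: True}
  {x: True, e: True, p: False}
  {p: True, e: True, x: False}


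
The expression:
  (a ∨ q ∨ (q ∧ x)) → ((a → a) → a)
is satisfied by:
  {a: True, q: False}
  {q: False, a: False}
  {q: True, a: True}


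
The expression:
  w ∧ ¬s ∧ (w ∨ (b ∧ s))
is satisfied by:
  {w: True, s: False}


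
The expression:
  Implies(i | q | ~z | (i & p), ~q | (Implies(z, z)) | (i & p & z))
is always true.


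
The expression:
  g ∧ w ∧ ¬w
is never true.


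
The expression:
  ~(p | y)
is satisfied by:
  {y: False, p: False}
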